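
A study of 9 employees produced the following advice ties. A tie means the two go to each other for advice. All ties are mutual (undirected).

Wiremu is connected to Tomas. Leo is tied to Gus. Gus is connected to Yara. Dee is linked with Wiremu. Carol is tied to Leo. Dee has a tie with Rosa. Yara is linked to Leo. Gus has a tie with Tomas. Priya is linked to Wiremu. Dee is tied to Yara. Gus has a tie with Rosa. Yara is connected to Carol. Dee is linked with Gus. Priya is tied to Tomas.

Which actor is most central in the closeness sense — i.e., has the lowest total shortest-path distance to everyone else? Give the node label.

Gus

Farness (sum of distances to all others) for each node — Carol:19, Dee:12, Gus:11, Leo:15, Priya:19, Rosa:16, Tomas:14, Wiremu:15, Yara:13.
The smallest farness is 11, for Gus, so Gus has the highest closeness.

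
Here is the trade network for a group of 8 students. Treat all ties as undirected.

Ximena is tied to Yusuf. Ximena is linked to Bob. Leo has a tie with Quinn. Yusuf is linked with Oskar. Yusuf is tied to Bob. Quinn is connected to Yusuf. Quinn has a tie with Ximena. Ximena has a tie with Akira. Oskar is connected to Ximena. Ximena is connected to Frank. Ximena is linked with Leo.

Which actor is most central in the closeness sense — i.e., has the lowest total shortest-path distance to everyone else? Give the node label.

Farness (sum of distances to all others) for each node — Akira:13, Bob:12, Frank:13, Leo:12, Oskar:12, Quinn:11, Ximena:7, Yusuf:10.
The smallest farness is 7, for Ximena, so Ximena has the highest closeness.

Ximena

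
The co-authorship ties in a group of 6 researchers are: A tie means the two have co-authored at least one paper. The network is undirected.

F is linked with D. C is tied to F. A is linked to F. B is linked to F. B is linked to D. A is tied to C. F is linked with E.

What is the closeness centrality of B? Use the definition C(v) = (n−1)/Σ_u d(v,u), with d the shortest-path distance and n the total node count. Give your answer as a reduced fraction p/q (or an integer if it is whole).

Distances from B: A:2, C:2, D:1, E:2, F:1. Sum = 8.
n = 6, so closeness = 5/8.

5/8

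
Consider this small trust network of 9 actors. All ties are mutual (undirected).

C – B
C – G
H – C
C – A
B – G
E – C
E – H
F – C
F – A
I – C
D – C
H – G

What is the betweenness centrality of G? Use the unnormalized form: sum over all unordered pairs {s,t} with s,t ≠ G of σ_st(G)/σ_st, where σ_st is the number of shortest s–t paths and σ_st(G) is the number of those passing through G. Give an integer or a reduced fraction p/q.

1/2

Pairs whose geodesics pass through G — H–B: 1/2.
All other pairs contribute 0.
Summing the contributions gives betweenness(G) = 1/2.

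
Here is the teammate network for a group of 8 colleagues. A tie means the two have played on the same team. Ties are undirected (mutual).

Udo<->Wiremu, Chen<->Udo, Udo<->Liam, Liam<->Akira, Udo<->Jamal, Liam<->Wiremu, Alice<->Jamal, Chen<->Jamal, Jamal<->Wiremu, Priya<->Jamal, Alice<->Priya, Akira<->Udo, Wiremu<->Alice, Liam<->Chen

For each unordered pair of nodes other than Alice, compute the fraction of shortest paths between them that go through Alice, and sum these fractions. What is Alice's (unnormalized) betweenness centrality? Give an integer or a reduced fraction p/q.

3/4

Pairs whose geodesics pass through Alice — Liam–Priya: 1/4; Wiremu–Priya: 1/2.
All other pairs contribute 0.
Summing the contributions gives betweenness(Alice) = 3/4.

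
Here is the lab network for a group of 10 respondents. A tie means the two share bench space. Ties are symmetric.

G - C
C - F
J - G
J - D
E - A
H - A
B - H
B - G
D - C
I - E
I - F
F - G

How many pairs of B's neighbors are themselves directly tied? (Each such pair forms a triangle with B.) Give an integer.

0

B's neighbors are G and H, but none of them are tied to each other, so no triangle contains B.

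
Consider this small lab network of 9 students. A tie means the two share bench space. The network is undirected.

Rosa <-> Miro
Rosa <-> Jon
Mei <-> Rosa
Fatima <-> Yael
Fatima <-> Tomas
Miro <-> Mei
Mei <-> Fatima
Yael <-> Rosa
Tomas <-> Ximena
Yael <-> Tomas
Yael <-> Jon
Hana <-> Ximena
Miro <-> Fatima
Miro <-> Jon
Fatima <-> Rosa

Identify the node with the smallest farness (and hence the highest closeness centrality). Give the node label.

Farness (sum of distances to all others) for each node — Fatima:12, Hana:25, Jon:16, Mei:16, Miro:15, Rosa:14, Tomas:13, Ximena:18, Yael:13.
The smallest farness is 12, for Fatima, so Fatima has the highest closeness.

Fatima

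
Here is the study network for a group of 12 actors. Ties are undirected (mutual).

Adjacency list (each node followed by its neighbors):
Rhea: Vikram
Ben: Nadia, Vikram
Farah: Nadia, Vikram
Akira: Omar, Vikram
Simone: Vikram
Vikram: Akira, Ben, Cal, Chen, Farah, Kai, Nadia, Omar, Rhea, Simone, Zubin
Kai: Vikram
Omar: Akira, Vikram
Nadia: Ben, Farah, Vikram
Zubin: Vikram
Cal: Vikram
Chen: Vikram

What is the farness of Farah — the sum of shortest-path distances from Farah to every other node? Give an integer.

Distances from Farah: Akira:2, Ben:2, Cal:2, Chen:2, Kai:2, Nadia:1, Omar:2, Rhea:2, Simone:2, Vikram:1, Zubin:2.
Sum = 2 + 2 + 2 + 2 + 2 + 1 + 2 + 2 + 2 + 1 + 2 = 20.

20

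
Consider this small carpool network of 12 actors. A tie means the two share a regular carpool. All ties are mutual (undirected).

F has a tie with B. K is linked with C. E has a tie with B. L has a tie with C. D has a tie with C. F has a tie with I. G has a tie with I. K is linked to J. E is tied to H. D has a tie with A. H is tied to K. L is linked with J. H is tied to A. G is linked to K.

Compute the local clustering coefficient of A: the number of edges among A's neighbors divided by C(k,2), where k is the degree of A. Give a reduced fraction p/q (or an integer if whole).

0

A's neighbors: D and H (k = 2).
Possible neighbor pairs: C(2,2) = 1. Edges among them: none → e = 0.
Clustering(A) = 0/1.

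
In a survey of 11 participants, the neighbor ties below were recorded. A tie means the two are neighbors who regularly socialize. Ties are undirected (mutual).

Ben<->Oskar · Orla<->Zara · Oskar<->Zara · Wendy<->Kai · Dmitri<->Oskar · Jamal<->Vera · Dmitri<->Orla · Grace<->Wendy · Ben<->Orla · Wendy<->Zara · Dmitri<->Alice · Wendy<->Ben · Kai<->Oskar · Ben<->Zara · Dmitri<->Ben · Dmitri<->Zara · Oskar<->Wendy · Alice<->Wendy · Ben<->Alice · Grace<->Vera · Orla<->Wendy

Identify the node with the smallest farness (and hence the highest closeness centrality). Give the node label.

Farness (sum of distances to all others) for each node — Alice:20, Ben:17, Dmitri:21, Grace:19, Jamal:35, Kai:21, Orla:19, Oskar:18, Vera:26, Wendy:14, Zara:18.
The smallest farness is 14, for Wendy, so Wendy has the highest closeness.

Wendy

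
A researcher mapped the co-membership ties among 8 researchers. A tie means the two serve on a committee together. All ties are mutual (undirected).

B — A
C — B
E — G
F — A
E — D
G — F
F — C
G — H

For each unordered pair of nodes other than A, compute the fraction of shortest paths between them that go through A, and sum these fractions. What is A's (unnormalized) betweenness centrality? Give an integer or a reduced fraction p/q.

Pairs whose geodesics pass through A — G–B: 1/2; F–B: 1/2; B–E: 1/2; B–H: 1/2; B–D: 1/2.
All other pairs contribute 0.
Summing the contributions gives betweenness(A) = 5/2.

5/2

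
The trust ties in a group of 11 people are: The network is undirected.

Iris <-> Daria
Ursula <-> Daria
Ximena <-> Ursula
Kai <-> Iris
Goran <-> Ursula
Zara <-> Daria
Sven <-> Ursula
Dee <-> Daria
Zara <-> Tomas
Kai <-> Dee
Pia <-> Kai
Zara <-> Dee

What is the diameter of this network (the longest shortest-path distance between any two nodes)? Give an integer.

5

Eccentricity of each node (its greatest distance to any other): Daria:3, Dee:3, Goran:5, Iris:3, Kai:4, Pia:5, Sven:5, Tomas:4, Ursula:4, Ximena:5, Zara:3.
The maximum eccentricity is 5, realized for instance by the pair Pia–Goran via Pia – Kai – Iris – Daria – Ursula – Goran. So the diameter is 5.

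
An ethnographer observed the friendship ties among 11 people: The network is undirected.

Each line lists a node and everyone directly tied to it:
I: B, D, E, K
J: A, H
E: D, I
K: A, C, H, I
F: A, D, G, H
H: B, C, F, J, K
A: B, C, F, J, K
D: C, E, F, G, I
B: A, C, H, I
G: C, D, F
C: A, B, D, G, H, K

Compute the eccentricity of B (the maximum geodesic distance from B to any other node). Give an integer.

Distances from B: A:1, C:1, D:2, E:2, F:2, G:2, H:1, I:1, J:2, K:2.
The largest is 2 (to G, K, D, F, J, and E), so the eccentricity of B is 2.

2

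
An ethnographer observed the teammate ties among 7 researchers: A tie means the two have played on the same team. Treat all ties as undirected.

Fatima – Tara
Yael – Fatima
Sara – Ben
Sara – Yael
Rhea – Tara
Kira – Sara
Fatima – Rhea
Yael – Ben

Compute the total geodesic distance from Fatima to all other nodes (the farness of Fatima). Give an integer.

Distances from Fatima: Ben:2, Kira:3, Rhea:1, Sara:2, Tara:1, Yael:1.
Sum = 2 + 3 + 1 + 2 + 1 + 1 = 10.

10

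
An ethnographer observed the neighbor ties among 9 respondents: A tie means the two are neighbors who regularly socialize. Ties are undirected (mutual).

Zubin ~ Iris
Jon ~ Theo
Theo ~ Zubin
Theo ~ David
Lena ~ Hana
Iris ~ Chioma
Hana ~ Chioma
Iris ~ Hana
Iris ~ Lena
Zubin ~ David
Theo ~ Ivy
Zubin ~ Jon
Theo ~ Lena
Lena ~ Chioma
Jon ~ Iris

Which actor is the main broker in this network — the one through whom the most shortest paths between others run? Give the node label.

Unnormalized betweenness of each node: Chioma:0, David:0, Hana:0, Iris:6, Ivy:0, Jon:2/3, Lena:17/3, Theo:21/2, Zubin:19/6.
Theo has the largest value, 21/2, making it the main broker — the node through which the most shortest paths run.

Theo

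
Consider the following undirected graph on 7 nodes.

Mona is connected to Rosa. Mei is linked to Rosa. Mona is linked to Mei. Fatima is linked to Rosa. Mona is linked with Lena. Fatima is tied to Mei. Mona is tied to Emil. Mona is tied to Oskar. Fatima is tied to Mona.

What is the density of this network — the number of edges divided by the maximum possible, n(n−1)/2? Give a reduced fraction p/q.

3/7

There are 9 edges and 7 nodes, so the maximum possible is C(7,2) = 21.
Density = 9/21 = 3/7.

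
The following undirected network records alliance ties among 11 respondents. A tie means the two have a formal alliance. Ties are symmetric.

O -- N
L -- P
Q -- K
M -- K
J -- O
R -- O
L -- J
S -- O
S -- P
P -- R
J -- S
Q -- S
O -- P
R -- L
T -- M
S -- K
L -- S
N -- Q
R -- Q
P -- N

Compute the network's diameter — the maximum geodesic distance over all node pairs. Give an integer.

Eccentricity of each node (its greatest distance to any other): J:4, K:2, L:4, M:3, N:4, O:4, P:4, Q:3, R:4, S:3, T:4.
The maximum eccentricity is 4, realized for instance by the pair O–T via O – S – K – M – T. So the diameter is 4.

4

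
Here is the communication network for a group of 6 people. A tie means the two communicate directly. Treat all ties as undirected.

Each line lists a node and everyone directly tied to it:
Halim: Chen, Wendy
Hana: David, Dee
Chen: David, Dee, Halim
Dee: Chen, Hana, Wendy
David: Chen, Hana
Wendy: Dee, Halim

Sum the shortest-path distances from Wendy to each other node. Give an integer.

9

Distances from Wendy: Chen:2, David:3, Dee:1, Halim:1, Hana:2.
Sum = 2 + 3 + 1 + 1 + 2 = 9.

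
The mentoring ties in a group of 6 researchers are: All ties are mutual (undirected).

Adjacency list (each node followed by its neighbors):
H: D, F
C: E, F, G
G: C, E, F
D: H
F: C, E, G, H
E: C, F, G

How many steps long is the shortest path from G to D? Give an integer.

One shortest route is G – F – H – D, which uses 3 edges, and at distance 2 from G we only reach {H}, which does not include D. So d(G,D) = 3.

3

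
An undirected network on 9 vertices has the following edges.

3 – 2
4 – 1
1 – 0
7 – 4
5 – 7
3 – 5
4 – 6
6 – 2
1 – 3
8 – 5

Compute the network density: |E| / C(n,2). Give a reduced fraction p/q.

5/18

There are 10 edges and 9 nodes, so the maximum possible is C(9,2) = 36.
Density = 10/36 = 5/18.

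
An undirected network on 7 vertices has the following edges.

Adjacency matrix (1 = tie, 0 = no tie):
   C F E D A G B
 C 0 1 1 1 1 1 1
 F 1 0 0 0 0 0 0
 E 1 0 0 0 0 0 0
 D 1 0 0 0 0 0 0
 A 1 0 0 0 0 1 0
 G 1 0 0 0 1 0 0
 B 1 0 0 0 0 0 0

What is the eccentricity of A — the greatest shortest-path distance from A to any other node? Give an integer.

2

Distances from A: B:2, C:1, D:2, E:2, F:2, G:1.
The largest is 2 (to F, E, D, and B), so the eccentricity of A is 2.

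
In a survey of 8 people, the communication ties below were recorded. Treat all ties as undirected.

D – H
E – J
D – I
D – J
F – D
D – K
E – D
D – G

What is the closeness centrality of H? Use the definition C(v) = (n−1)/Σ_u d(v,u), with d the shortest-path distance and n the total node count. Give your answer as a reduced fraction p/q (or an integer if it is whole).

7/13

Distances from H: D:1, E:2, F:2, G:2, I:2, J:2, K:2. Sum = 13.
n = 8, so closeness = 7/13.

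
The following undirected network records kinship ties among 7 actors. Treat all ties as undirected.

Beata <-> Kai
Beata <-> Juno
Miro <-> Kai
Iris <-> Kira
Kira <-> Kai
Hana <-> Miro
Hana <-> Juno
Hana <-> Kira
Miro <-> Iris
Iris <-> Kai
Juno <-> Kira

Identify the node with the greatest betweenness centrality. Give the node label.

Kai

Unnormalized betweenness of each node: Beata:1/2, Hana:4/3, Iris:1/3, Juno:3/2, Kai:17/6, Kira:5/2, Miro:1.
Kai has the largest value, 17/6, making it the main broker — the node through which the most shortest paths run.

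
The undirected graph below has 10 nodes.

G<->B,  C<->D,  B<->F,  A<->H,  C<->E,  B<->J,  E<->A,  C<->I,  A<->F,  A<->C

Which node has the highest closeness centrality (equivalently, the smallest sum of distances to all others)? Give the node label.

A

Farness (sum of distances to all others) for each node — A:16, B:22, C:19, D:27, E:21, F:18, G:30, H:24, I:27, J:30.
The smallest farness is 16, for A, so A has the highest closeness.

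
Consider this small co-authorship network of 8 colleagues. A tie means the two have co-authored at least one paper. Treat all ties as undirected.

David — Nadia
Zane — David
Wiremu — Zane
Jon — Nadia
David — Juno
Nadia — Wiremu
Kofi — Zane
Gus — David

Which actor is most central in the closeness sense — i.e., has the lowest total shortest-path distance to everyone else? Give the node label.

David

Farness (sum of distances to all others) for each node — David:10, Gus:16, Jon:18, Juno:16, Kofi:18, Nadia:12, Wiremu:14, Zane:12.
The smallest farness is 10, for David, so David has the highest closeness.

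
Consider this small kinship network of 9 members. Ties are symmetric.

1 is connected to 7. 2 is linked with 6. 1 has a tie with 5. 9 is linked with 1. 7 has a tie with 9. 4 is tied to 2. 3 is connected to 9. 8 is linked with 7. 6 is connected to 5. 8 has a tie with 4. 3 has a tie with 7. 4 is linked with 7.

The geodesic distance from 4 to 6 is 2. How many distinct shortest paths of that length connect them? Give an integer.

1

The shortest distance is 2, and the only length-2 path is 4–2–6. So there is exactly 1 shortest path.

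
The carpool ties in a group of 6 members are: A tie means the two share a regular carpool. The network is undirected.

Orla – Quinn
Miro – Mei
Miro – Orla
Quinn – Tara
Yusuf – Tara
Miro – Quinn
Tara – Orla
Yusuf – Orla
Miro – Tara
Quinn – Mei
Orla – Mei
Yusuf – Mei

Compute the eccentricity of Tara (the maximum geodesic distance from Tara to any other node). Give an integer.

2

Distances from Tara: Mei:2, Miro:1, Orla:1, Quinn:1, Yusuf:1.
The largest is 2 (to Mei), so the eccentricity of Tara is 2.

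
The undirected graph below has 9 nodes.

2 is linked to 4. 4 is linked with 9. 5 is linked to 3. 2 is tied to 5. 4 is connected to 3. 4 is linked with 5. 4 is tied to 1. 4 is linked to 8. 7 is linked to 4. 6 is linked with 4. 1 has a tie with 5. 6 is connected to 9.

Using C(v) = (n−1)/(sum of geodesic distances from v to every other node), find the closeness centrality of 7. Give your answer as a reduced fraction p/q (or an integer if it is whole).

8/15

Distances from 7: 1:2, 2:2, 3:2, 4:1, 5:2, 6:2, 8:2, 9:2. Sum = 15.
n = 9, so closeness = 8/15.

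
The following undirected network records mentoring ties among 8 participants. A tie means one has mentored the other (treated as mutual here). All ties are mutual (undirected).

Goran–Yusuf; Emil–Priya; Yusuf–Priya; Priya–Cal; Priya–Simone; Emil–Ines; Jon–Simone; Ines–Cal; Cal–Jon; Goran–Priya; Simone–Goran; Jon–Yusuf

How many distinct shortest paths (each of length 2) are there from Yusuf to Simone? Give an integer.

3

The shortest distance is 2. The length-2 paths are: Yusuf–Priya–Simone; Yusuf–Jon–Simone; Yusuf–Goran–Simone.
That gives 3 distinct shortest paths.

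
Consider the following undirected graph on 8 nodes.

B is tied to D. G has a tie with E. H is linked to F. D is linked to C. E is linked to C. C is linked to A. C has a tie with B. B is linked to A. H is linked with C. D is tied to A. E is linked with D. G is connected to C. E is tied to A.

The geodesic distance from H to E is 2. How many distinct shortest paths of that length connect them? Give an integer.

1

The shortest distance is 2, and the only length-2 path is H–C–E. So there is exactly 1 shortest path.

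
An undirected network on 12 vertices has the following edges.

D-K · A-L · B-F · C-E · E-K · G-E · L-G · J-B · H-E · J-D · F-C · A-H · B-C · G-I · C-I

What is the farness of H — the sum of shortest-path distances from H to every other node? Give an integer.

Distances from H: A:1, B:3, C:2, D:3, E:1, F:3, G:2, I:3, J:4, K:2, L:2.
Sum = 1 + 3 + 2 + 3 + 1 + 3 + 2 + 3 + 4 + 2 + 2 = 26.

26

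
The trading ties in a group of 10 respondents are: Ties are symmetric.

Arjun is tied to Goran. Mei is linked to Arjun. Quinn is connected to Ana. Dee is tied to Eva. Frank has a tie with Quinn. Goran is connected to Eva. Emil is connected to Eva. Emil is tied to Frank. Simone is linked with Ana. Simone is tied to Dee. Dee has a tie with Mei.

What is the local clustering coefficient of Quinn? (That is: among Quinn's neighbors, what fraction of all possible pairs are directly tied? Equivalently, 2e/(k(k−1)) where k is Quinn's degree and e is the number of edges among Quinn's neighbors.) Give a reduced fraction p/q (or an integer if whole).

0

Quinn's neighbors: Ana and Frank (k = 2).
Possible neighbor pairs: C(2,2) = 1. Edges among them: none → e = 0.
Clustering(Quinn) = 0/1.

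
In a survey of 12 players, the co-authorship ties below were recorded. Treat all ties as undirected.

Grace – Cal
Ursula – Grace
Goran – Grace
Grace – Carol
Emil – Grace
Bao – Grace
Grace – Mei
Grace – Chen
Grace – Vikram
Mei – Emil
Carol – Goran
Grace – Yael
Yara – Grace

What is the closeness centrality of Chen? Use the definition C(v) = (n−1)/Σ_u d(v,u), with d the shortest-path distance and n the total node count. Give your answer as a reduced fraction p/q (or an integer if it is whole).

11/21

Distances from Chen: Bao:2, Cal:2, Carol:2, Emil:2, Goran:2, Grace:1, Mei:2, Ursula:2, Vikram:2, Yael:2, Yara:2. Sum = 21.
n = 12, so closeness = 11/21.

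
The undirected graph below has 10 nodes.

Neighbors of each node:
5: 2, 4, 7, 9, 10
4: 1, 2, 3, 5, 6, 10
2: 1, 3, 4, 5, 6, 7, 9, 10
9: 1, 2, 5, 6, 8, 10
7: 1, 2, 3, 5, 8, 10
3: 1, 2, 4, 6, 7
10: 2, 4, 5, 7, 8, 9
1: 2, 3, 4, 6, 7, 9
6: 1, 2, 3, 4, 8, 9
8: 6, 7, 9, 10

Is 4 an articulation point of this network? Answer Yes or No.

No

Even without 4, every remaining node can still reach every other (the residual graph is connected), so 4 is not a cut vertex.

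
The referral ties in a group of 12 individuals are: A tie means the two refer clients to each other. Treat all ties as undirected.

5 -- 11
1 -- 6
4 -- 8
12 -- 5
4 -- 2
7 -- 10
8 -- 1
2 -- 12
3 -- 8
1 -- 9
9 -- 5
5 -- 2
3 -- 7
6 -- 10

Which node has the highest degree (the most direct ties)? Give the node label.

5

Degrees — 1:3, 2:3, 3:2, 4:2, 5:4, 6:2, 7:2, 8:3, 9:2, 10:2, 11:1, 12:2.
The maximum is 4, attained only by 5.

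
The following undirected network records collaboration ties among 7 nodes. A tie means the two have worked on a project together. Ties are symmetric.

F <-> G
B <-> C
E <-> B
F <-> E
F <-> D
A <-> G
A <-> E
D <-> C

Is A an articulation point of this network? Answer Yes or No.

Even without A, every remaining node can still reach every other (the residual graph is connected), so A is not a cut vertex.

No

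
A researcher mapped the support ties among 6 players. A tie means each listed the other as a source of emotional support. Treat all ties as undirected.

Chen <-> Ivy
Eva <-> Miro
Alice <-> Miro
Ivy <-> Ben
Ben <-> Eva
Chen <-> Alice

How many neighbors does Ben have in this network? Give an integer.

Ben is directly tied to Eva and Ivy. That is 2 neighbors, so the degree of Ben is 2.

2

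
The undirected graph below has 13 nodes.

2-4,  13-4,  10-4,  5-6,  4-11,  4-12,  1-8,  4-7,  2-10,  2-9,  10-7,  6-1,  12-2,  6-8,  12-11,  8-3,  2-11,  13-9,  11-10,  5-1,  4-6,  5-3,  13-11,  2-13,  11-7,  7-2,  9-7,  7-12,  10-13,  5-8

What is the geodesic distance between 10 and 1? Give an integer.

3

One shortest route is 10 – 4 – 6 – 1, which uses 3 edges, and at distance 2 from 10 we only reach {6, 9, 12}, which does not include 1. So d(10,1) = 3.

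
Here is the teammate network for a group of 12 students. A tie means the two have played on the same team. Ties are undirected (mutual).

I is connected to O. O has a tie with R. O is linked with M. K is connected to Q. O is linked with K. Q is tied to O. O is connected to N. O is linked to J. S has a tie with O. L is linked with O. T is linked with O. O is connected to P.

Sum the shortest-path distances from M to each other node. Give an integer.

Distances from M: I:2, J:2, K:2, L:2, N:2, O:1, P:2, Q:2, R:2, S:2, T:2.
Sum = 2 + 2 + 2 + 2 + 2 + 1 + 2 + 2 + 2 + 2 + 2 = 21.

21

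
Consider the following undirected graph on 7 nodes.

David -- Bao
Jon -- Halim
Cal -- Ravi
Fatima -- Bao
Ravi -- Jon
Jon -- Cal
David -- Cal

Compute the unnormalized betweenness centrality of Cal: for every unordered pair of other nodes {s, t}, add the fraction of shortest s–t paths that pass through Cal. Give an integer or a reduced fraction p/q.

Pairs whose geodesics pass through Cal — Bao–Ravi: 1; Bao–Halim: 1; Bao–Jon: 1; Ravi–Fatima: 1; Ravi–David: 1; Halim–Fatima: 1; Halim–David: 1; Fatima–Jon: 1; Jon–David: 1.
All other pairs contribute 0.
Summing the contributions gives betweenness(Cal) = 9.

9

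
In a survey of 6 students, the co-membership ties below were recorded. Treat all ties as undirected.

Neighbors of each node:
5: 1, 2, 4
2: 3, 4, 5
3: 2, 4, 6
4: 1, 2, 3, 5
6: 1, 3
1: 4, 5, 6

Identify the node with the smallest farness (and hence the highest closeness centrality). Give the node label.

4

Farness (sum of distances to all others) for each node — 1:7, 2:7, 3:7, 4:6, 5:7, 6:8.
The smallest farness is 6, for 4, so 4 has the highest closeness.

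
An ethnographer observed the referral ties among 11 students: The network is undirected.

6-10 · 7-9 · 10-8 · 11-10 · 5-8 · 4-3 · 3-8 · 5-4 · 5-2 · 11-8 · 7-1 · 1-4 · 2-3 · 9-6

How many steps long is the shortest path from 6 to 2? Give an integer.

4

One shortest route is 6 – 10 – 8 – 5 – 2, which uses 4 edges, and at distance 3 from 6 we only reach {1, 3, 5}, which does not include 2. So d(6,2) = 4.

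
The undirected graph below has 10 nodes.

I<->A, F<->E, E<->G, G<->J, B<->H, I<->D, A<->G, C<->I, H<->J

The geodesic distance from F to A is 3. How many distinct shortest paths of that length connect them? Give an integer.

The shortest distance is 3, and the only length-3 path is F–E–G–A. So there is exactly 1 shortest path.

1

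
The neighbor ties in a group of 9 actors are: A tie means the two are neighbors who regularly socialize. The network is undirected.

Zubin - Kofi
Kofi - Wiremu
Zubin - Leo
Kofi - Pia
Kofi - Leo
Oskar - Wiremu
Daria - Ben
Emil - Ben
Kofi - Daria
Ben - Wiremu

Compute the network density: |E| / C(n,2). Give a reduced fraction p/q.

5/18

There are 10 edges and 9 nodes, so the maximum possible is C(9,2) = 36.
Density = 10/36 = 5/18.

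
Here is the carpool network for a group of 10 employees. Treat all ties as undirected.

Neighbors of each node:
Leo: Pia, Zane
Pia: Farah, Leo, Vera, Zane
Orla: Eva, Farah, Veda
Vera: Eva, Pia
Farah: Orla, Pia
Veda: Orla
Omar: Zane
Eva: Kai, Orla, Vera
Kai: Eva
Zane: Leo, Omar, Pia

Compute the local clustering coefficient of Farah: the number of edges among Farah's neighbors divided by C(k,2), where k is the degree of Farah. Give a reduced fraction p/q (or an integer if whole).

0

Farah's neighbors: Orla and Pia (k = 2).
Possible neighbor pairs: C(2,2) = 1. Edges among them: none → e = 0.
Clustering(Farah) = 0/1.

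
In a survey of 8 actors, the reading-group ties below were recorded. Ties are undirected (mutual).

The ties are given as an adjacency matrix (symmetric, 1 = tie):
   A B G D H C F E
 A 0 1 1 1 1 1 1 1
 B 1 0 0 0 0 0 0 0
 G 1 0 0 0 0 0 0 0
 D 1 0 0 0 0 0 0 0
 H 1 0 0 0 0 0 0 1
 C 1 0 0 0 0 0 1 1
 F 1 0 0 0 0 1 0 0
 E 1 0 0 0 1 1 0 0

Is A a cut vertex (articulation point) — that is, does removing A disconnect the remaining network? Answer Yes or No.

Removing A leaves {B} with no path to {G}, so the network splits into 4 components. A is a cut vertex.

Yes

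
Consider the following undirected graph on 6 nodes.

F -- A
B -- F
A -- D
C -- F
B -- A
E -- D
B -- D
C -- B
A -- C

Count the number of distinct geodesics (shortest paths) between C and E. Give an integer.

The shortest distance is 3. The length-3 paths are: C–A–D–E; C–B–D–E.
That gives 2 distinct shortest paths.

2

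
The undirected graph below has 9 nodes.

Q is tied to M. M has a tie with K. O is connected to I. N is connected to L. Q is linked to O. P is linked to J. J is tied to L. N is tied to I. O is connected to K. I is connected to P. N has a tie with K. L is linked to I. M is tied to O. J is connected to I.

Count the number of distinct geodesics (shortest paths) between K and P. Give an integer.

The shortest distance is 3. The length-3 paths are: K–N–I–P; K–O–I–P.
That gives 2 distinct shortest paths.

2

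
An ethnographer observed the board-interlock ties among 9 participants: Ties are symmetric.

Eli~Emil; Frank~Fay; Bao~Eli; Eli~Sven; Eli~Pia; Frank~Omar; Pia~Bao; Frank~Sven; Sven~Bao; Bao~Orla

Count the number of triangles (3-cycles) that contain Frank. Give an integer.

Frank's neighbors are Fay, Omar, and Sven, but none of them are tied to each other, so no triangle contains Frank.

0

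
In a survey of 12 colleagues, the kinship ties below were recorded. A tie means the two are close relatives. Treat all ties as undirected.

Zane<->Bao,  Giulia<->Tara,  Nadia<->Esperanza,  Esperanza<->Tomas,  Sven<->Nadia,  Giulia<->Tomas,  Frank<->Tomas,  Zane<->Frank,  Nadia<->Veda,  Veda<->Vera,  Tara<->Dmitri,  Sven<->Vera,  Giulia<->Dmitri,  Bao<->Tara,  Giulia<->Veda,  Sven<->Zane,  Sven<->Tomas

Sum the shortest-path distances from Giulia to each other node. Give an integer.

Distances from Giulia: Bao:2, Dmitri:1, Esperanza:2, Frank:2, Nadia:2, Sven:2, Tara:1, Tomas:1, Veda:1, Vera:2, Zane:3.
Sum = 2 + 1 + 2 + 2 + 2 + 2 + 1 + 1 + 1 + 2 + 3 = 19.

19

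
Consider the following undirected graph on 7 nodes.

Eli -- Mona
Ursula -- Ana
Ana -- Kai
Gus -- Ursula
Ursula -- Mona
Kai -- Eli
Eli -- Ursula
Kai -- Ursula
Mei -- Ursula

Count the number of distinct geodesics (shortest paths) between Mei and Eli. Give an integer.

1

The shortest distance is 2, and the only length-2 path is Mei–Ursula–Eli. So there is exactly 1 shortest path.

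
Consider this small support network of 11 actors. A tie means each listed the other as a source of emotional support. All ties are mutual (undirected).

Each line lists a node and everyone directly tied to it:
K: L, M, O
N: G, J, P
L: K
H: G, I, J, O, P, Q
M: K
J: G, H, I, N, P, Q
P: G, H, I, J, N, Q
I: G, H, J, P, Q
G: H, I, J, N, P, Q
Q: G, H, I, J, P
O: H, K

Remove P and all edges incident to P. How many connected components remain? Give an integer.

P's neighbors (G, H, I, J, N, and Q) remain reachable from one another through other ties, so the rest of the network stays in one piece.

1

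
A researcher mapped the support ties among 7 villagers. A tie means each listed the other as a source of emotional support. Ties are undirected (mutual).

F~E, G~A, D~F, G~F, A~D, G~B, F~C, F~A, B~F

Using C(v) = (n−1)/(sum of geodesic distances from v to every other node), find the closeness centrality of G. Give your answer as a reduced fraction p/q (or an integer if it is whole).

Distances from G: A:1, B:1, C:2, D:2, E:2, F:1. Sum = 9.
n = 7, so closeness = 6/9 = 2/3.

2/3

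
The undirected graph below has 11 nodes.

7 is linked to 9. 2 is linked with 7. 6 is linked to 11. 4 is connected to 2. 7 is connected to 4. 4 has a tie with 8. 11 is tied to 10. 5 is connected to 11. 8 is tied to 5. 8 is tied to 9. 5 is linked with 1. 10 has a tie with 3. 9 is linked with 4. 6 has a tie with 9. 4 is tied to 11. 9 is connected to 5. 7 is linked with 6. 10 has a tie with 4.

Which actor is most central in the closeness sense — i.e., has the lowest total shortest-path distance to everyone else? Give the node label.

Farness (sum of distances to all others) for each node — 1:27, 2:22, 3:27, 4:15, 5:18, 6:19, 7:18, 8:18, 9:16, 10:18, 11:16.
The smallest farness is 15, for 4, so 4 has the highest closeness.

4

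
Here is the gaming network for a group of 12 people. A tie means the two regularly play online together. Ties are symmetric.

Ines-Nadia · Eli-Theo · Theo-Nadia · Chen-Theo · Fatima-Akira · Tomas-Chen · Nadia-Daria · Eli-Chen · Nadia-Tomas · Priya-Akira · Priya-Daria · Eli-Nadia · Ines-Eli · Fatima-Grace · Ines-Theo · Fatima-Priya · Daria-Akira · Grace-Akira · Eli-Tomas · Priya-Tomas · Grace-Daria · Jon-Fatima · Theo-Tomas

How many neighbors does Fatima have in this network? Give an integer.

Fatima is directly tied to Akira, Grace, Jon, and Priya. That is 4 neighbors, so the degree of Fatima is 4.

4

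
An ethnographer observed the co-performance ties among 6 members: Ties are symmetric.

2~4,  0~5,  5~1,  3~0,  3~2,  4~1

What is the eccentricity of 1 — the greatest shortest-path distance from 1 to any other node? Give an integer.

3

Distances from 1: 0:2, 2:2, 3:3, 4:1, 5:1.
The largest is 3 (to 3), so the eccentricity of 1 is 3.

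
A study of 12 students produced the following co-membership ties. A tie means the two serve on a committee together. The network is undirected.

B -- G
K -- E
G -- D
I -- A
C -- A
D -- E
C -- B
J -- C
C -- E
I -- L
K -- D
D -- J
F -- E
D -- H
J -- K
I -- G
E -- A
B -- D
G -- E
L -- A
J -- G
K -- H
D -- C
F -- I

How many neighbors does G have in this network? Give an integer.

G is directly tied to B, D, E, I, and J. That is 5 neighbors, so the degree of G is 5.

5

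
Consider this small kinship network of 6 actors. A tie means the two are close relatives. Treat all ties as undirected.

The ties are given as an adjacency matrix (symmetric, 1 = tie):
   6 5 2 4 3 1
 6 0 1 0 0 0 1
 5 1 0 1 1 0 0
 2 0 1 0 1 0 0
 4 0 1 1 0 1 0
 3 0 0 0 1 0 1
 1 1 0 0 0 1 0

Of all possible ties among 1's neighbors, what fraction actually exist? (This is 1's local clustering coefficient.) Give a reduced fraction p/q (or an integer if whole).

1's neighbors: 3 and 6 (k = 2).
Possible neighbor pairs: C(2,2) = 1. Edges among them: none → e = 0.
Clustering(1) = 0/1.

0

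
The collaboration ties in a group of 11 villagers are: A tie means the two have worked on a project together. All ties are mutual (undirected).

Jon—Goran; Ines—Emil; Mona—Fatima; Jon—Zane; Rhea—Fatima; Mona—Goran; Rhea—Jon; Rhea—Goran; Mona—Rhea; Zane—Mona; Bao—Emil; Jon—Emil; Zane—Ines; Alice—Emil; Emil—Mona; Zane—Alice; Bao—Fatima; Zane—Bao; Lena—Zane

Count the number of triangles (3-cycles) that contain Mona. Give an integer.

2

Mona's neighbors: Emil, Fatima, Goran, Rhea, and Zane.
Neighbor pairs that are themselves tied: Mona–Fatima–Rhea; Mona–Goran–Rhea. Each forms one triangle with Mona, for 2 in total.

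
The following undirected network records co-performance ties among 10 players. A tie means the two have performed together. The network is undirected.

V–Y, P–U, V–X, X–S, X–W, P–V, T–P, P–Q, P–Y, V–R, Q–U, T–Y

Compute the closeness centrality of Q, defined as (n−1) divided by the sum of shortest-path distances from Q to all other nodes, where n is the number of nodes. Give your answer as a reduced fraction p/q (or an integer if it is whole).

Distances from Q: P:1, R:3, S:4, T:2, U:1, V:2, W:4, X:3, Y:2. Sum = 22.
n = 10, so closeness = 9/22.

9/22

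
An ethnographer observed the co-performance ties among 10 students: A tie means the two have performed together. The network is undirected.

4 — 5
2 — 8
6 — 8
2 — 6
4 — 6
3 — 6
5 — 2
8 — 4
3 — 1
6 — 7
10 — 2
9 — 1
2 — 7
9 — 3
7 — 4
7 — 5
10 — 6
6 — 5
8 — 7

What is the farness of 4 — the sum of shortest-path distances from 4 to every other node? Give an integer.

Distances from 4: 1:3, 2:2, 3:2, 5:1, 6:1, 7:1, 8:1, 9:3, 10:2.
Sum = 3 + 2 + 2 + 1 + 1 + 1 + 1 + 3 + 2 = 16.

16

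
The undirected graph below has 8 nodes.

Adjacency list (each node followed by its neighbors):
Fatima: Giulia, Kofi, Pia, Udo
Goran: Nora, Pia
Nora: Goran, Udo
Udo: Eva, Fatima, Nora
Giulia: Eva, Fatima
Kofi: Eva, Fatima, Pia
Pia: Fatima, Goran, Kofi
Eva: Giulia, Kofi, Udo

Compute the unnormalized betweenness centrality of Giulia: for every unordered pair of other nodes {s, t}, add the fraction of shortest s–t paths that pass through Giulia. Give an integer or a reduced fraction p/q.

1/3

Pairs whose geodesics pass through Giulia — Fatima–Eva: 1/3.
All other pairs contribute 0.
Summing the contributions gives betweenness(Giulia) = 1/3.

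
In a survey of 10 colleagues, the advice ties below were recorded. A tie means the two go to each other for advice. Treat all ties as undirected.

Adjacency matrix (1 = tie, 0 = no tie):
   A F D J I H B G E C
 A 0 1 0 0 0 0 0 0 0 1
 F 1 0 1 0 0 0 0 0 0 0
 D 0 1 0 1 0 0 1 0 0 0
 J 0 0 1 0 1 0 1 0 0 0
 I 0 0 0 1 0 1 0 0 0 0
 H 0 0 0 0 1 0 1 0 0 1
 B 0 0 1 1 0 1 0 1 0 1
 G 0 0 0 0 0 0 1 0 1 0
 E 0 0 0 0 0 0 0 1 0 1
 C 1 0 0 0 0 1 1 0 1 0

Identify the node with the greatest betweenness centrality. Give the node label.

B

Unnormalized betweenness of each node: A:5/2, B:25/2, C:21/2, D:5, E:1, F:3/2, G:3/2, H:4, I:1/2, J:3.
B has the largest value, 25/2, making it the main broker — the node through which the most shortest paths run.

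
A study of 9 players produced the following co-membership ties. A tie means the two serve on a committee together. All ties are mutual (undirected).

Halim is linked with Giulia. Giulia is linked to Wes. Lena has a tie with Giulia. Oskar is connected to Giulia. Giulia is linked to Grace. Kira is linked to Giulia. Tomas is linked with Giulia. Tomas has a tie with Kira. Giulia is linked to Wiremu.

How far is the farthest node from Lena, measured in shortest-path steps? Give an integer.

2

Distances from Lena: Giulia:1, Grace:2, Halim:2, Kira:2, Oskar:2, Tomas:2, Wes:2, Wiremu:2.
The largest is 2 (to Grace, Oskar, Halim, Wiremu, Tomas, Kira, and Wes), so the eccentricity of Lena is 2.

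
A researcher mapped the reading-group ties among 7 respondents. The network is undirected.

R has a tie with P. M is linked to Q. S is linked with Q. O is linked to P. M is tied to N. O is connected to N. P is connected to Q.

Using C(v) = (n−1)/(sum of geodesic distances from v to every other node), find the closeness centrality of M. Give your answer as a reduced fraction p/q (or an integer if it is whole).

6/11

Distances from M: N:1, O:2, P:2, Q:1, R:3, S:2. Sum = 11.
n = 7, so closeness = 6/11.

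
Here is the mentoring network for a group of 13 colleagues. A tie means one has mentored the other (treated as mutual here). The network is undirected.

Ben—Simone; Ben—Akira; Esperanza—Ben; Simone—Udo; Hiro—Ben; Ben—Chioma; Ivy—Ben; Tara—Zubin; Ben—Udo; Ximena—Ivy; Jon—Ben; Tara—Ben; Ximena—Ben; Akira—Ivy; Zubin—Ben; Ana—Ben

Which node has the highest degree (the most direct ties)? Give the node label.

Ben

Degrees — Akira:2, Ana:1, Ben:12, Chioma:1, Esperanza:1, Hiro:1, Ivy:3, Jon:1, Simone:2, Tara:2, Udo:2, Ximena:2, Zubin:2.
The maximum is 12, attained only by Ben.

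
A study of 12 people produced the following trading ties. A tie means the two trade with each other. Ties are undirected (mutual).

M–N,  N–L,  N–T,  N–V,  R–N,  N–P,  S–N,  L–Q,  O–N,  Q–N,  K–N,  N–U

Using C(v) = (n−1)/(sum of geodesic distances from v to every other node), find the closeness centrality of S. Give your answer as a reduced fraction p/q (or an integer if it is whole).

11/21

Distances from S: K:2, L:2, M:2, N:1, O:2, P:2, Q:2, R:2, T:2, U:2, V:2. Sum = 21.
n = 12, so closeness = 11/21.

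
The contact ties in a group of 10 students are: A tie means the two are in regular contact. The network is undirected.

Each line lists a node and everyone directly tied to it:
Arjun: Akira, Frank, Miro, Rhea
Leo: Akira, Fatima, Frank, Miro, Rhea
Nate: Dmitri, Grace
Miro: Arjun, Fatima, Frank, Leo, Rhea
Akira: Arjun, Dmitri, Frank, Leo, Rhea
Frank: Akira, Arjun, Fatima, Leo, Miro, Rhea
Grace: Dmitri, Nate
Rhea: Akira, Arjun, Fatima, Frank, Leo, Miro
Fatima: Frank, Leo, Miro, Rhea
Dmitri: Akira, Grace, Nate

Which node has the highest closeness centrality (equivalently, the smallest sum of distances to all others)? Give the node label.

Akira

Farness (sum of distances to all others) for each node — Akira:13, Arjun:16, Dmitri:17, Fatima:19, Frank:14, Grace:24, Leo:15, Miro:18, Nate:24, Rhea:14.
The smallest farness is 13, for Akira, so Akira has the highest closeness.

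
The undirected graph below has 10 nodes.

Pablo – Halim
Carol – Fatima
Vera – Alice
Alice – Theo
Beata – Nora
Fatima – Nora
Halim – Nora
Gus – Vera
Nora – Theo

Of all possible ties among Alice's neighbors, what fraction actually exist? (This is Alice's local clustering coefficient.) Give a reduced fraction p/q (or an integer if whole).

Alice's neighbors: Theo and Vera (k = 2).
Possible neighbor pairs: C(2,2) = 1. Edges among them: none → e = 0.
Clustering(Alice) = 0/1.

0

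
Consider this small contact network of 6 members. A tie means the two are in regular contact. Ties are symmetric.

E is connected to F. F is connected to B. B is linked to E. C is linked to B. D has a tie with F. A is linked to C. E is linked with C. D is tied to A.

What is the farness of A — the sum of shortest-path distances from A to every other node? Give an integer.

Distances from A: B:2, C:1, D:1, E:2, F:2.
Sum = 2 + 1 + 1 + 2 + 2 = 8.

8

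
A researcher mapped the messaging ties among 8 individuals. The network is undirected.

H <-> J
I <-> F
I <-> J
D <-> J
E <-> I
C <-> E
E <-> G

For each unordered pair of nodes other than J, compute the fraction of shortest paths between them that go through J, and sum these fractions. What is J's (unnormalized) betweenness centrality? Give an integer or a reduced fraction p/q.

Pairs whose geodesics pass through J — I–H: 1; I–D: 1; H–G: 1; H–C: 1; H–F: 1; H–D: 1; H–E: 1; G–D: 1; C–D: 1; F–D: 1; D–E: 1.
All other pairs contribute 0.
Summing the contributions gives betweenness(J) = 11.

11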